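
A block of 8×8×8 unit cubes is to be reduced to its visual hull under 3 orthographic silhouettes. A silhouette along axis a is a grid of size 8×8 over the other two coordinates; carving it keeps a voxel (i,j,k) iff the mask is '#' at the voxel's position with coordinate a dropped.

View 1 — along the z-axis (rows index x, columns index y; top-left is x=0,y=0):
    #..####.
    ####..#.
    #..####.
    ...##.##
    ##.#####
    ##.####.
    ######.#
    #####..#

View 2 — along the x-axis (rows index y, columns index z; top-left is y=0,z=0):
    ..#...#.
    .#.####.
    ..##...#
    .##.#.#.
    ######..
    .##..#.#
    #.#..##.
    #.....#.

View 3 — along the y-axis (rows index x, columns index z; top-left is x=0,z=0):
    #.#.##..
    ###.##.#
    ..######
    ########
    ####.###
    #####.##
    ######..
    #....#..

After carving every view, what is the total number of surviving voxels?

124 voxels

before carving: 512 voxels (8×8×8)
V1 z: intersect with XY mask (45 set) -- 360 left
V2 x: intersect with YZ mask (30 set) -- 174 left
V3 y: intersect with XZ mask (46 set) -- 124 left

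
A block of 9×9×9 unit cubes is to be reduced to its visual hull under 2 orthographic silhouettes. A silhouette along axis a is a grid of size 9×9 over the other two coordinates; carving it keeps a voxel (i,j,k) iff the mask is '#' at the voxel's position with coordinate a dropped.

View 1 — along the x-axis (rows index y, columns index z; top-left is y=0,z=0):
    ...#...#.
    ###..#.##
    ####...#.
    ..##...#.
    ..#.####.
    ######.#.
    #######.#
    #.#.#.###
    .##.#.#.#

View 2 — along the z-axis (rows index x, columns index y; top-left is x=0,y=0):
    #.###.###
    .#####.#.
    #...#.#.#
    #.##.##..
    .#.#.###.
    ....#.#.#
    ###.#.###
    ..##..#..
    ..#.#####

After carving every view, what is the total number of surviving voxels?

248 voxels

full grid |V| = 729
step 1: project along x, AND mask (47/81) → |grid| = 423
step 2: project along z, AND mask (46/81) → |grid| = 248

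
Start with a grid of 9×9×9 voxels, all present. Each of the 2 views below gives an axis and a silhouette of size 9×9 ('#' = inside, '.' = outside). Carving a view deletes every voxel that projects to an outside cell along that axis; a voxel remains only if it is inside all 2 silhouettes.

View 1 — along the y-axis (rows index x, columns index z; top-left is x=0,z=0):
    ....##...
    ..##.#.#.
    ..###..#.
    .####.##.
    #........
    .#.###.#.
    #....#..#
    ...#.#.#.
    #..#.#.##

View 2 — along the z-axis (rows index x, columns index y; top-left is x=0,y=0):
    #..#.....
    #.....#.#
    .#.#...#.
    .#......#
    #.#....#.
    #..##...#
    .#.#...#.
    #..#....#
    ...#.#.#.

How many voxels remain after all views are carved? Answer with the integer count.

|visual hull| = 96

full grid |V| = 729
[1] y-view keeps 33 columns → grid now 297
[2] z-view keeps 26 columns → grid now 96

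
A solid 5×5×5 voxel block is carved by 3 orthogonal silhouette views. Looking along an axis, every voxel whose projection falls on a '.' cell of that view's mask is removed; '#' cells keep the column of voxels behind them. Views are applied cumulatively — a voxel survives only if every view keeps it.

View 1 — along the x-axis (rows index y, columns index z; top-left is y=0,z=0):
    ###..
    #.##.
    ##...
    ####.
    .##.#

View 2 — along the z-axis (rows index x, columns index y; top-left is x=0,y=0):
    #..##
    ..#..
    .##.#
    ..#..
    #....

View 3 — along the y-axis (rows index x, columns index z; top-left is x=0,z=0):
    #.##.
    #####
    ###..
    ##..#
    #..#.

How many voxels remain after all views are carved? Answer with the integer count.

full grid |V| = 125
carve view 1 (along x, YZ-mask fill 15/25): 75 voxels remain
carve view 2 (along z, XY-mask fill 9/25): 25 voxels remain
carve view 3 (along y, XZ-mask fill 16/25): 17 voxels remain

|visual hull| = 17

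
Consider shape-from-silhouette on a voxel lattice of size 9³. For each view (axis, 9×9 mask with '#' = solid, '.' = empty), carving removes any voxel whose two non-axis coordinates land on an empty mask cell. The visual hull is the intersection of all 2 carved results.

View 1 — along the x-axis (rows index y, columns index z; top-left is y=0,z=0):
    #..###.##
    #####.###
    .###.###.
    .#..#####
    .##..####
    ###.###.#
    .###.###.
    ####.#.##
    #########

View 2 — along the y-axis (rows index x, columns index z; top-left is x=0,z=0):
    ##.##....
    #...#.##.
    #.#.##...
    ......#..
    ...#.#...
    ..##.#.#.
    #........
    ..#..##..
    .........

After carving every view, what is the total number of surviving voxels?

|visual hull| = 151

full grid |V| = 729
step 1: project along x, AND mask (61/81) → |grid| = 549
step 2: project along y, AND mask (23/81) → |grid| = 151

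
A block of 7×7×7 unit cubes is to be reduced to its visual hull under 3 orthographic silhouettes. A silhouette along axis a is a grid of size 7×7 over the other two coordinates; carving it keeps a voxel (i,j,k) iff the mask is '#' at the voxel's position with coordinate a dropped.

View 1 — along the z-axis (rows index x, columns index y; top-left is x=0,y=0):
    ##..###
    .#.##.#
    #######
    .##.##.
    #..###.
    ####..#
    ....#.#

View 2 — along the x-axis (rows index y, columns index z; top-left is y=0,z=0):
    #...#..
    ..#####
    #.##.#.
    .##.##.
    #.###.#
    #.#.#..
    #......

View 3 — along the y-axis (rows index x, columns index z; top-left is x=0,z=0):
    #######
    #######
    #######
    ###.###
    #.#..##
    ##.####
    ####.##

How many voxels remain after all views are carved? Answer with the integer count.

|visual hull| = 95

start: 7×7×7 = 343 voxels
[1] z-view keeps 31 columns → grid now 217
[2] x-view keeps 24 columns → grid now 108
[3] y-view keeps 43 columns → grid now 95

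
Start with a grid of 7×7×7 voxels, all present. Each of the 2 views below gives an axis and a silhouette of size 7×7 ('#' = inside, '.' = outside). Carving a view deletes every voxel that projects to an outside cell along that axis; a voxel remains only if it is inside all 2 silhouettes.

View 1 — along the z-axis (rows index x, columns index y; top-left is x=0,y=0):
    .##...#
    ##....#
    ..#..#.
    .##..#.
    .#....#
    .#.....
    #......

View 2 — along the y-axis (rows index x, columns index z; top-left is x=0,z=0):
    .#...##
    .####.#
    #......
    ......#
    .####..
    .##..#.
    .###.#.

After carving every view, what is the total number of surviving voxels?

start: 7×7×7 = 343 voxels
step 1: project along z, AND mask (15/49) → |grid| = 105
step 2: project along y, AND mask (21/49) → |grid| = 44

voxel count = 44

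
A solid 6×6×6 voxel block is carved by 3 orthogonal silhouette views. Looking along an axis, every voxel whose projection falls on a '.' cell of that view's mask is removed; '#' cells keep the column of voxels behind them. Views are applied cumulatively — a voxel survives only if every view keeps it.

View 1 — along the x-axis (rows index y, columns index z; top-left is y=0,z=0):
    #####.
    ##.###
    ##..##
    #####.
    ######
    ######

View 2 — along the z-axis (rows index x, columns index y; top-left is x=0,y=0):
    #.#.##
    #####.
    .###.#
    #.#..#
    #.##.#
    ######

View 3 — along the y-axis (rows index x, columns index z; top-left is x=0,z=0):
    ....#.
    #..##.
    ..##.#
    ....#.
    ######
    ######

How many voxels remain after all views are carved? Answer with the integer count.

remaining voxels: 80

initial block: 6^3 = 216
after view 1 [x-axis, 31 of 36 cells solid] → remaining = 186
after view 2 [z-axis, 26 of 36 cells solid] → remaining = 132
after view 3 [y-axis, 20 of 36 cells solid] → remaining = 80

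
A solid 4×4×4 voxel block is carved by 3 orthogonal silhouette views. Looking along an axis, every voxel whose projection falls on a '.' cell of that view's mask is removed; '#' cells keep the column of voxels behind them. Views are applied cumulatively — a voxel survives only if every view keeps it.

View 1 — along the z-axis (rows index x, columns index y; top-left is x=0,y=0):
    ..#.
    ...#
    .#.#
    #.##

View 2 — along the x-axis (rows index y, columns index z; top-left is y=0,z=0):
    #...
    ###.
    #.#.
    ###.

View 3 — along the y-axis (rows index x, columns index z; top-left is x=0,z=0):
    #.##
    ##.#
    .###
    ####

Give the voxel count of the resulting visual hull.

initial block: 4^3 = 64
[1] z-view keeps 7 columns → grid now 28
[2] x-view keeps 9 columns → grid now 17
[3] y-view keeps 13 columns → grid now 14

|visual hull| = 14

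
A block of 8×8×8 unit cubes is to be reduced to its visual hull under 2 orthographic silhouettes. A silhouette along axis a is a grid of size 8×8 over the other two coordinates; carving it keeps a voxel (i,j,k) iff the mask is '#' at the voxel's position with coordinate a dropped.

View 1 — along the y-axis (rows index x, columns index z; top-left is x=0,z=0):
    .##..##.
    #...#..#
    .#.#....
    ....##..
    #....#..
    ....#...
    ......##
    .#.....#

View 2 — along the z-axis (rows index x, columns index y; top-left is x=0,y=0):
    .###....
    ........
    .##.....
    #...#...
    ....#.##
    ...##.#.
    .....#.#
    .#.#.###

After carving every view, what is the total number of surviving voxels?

|visual hull| = 43

before carving: 512 voxels (8×8×8)
carve view 1 (along y, XZ-mask fill 18/64): 144 voxels remain
carve view 2 (along z, XY-mask fill 20/64): 43 voxels remain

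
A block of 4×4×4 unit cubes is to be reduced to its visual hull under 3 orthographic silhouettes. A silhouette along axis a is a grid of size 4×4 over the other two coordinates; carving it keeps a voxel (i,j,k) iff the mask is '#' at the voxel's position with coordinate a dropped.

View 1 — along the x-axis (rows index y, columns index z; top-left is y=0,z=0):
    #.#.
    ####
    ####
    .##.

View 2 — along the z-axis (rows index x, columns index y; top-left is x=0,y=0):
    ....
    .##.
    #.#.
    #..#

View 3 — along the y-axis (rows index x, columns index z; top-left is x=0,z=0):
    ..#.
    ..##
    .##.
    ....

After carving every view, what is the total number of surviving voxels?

remaining voxels: 7

start: 4×4×4 = 64 voxels
  1. axis=0 (YZ plane), |mask|=12  ⇒  voxels=48
  2. axis=2 (XY plane), |mask|=6  ⇒  voxels=18
  3. axis=1 (XZ plane), |mask|=5  ⇒  voxels=7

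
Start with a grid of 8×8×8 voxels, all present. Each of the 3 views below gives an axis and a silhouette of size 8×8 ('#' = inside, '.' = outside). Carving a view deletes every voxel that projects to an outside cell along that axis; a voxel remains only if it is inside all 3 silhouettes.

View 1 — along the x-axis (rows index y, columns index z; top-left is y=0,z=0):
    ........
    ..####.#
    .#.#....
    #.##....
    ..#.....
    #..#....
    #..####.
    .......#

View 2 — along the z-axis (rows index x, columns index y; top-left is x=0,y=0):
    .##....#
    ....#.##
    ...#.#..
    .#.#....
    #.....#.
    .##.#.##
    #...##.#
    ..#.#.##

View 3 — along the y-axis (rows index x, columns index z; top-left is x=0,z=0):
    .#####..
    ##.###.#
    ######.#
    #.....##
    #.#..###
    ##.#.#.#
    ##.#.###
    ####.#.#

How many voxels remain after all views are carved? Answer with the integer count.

before carving: 512 voxels (8×8×8)
carve view 1 (along x, YZ-mask fill 19/64): 152 voxels remain
carve view 2 (along z, XY-mask fill 25/64): 60 voxels remain
carve view 3 (along y, XZ-mask fill 43/64): 40 voxels remain

voxel count = 40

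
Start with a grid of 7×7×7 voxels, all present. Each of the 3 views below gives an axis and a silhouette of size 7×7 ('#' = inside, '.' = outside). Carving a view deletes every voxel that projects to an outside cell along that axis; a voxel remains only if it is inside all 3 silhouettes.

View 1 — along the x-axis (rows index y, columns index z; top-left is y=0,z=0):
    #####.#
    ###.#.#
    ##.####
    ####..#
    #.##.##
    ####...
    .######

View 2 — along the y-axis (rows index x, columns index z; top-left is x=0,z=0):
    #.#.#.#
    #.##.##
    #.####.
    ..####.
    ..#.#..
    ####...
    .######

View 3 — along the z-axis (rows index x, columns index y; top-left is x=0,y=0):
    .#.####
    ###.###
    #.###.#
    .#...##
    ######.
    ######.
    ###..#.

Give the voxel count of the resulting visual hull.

voxel count = 111

full grid |V| = 343
carve view 1 (along x, YZ-mask fill 37/49): 259 voxels remain
carve view 2 (along y, XZ-mask fill 30/49): 158 voxels remain
carve view 3 (along z, XY-mask fill 35/49): 111 voxels remain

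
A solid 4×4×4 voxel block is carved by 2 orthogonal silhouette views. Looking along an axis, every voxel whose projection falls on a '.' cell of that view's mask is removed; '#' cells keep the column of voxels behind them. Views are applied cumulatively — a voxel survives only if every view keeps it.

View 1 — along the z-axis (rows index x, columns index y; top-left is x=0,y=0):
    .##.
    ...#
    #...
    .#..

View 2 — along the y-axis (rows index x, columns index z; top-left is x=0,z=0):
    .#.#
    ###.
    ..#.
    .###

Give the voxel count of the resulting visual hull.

initial block: 4^3 = 64
[1] z-view keeps 5 columns → grid now 20
[2] y-view keeps 9 columns → grid now 11

|visual hull| = 11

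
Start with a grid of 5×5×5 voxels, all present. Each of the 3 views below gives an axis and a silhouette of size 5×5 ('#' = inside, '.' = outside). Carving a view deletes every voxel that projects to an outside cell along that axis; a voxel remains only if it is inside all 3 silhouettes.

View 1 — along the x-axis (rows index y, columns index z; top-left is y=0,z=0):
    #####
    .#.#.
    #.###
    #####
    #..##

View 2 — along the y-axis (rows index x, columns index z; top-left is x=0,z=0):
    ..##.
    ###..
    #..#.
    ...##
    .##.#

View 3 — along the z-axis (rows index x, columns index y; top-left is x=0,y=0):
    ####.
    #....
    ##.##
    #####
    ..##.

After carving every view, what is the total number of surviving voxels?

start: 5×5×5 = 125 voxels
V1 x: intersect with YZ mask (19 set) -- 95 left
V2 y: intersect with XZ mask (12 set) -- 46 left
V3 z: intersect with XY mask (16 set) -- 31 left

|visual hull| = 31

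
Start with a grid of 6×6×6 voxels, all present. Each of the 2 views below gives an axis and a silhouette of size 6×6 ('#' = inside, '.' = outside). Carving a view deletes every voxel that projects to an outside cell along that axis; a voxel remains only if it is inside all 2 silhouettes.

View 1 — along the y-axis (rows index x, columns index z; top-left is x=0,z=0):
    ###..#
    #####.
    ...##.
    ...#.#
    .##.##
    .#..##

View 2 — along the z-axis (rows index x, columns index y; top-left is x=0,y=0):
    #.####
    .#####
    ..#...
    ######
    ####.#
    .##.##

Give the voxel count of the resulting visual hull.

full grid |V| = 216
  1. axis=1 (XZ plane), |mask|=20  ⇒  voxels=120
  2. axis=2 (XY plane), |mask|=26  ⇒  voxels=91

voxel count = 91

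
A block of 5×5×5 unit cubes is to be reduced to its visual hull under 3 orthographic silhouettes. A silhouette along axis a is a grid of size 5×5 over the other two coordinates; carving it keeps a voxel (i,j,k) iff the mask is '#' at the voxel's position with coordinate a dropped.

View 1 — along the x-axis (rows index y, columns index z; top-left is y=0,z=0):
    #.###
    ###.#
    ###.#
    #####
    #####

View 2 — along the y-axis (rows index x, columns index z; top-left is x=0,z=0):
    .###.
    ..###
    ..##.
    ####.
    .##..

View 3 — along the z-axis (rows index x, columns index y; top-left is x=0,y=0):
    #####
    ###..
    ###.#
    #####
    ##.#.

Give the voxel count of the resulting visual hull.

start: 5×5×5 = 125 voxels
[1] x-view keeps 22 columns → grid now 110
[2] y-view keeps 14 columns → grid now 59
[3] z-view keeps 20 columns → grid now 47

voxel count = 47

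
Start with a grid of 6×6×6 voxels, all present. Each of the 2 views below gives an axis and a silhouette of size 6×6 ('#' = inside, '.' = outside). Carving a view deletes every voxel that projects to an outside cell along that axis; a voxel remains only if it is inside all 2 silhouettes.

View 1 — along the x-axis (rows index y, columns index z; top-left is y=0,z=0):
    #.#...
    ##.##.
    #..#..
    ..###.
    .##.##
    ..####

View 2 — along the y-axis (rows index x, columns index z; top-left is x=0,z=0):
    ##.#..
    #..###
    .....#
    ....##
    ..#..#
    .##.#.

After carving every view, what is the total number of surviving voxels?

start: 6×6×6 = 216 voxels
[1] x-view keeps 19 columns → grid now 114
[2] y-view keeps 15 columns → grid now 46

46 voxels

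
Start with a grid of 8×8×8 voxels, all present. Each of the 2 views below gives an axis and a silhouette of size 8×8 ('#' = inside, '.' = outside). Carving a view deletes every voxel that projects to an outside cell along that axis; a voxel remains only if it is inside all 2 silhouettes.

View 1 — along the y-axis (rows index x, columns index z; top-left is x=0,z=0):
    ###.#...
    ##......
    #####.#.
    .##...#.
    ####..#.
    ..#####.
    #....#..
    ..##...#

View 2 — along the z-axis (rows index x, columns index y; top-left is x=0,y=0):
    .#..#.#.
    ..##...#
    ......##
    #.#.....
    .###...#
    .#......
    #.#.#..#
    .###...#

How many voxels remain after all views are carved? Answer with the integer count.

start: 8×8×8 = 512 voxels
after view 1 [y-axis, 30 of 64 cells solid] → remaining = 240
after view 2 [z-axis, 23 of 64 cells solid] → remaining = 81

remaining voxels: 81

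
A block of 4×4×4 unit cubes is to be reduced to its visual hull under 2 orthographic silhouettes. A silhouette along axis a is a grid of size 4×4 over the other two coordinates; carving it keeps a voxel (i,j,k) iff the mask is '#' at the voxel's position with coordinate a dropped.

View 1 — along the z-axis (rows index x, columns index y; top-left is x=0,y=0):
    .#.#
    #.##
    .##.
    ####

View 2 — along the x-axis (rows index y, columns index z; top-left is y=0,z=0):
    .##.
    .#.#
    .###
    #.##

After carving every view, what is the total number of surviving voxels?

voxel count = 28

before carving: 64 voxels (4×4×4)
V1 z: intersect with XY mask (11 set) -- 44 left
V2 x: intersect with YZ mask (10 set) -- 28 left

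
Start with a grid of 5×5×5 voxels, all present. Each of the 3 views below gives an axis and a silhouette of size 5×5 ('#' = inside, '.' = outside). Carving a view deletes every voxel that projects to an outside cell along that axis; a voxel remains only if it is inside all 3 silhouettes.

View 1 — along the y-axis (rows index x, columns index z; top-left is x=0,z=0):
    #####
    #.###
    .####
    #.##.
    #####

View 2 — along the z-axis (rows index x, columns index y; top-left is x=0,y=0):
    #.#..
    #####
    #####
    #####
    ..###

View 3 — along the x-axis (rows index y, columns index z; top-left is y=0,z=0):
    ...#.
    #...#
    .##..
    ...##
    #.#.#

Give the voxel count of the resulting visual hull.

voxel count = 33

full grid |V| = 125
V1 y: intersect with XZ mask (21 set) -- 105 left
V2 z: intersect with XY mask (20 set) -- 80 left
V3 x: intersect with YZ mask (10 set) -- 33 left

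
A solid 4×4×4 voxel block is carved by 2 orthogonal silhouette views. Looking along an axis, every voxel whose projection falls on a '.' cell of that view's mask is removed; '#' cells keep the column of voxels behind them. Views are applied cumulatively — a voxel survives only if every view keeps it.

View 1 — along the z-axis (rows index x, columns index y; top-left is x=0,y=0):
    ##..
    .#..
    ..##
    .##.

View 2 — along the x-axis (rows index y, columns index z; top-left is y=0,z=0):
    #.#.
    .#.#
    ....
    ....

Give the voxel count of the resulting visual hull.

voxel count = 8

full grid |V| = 64
step 1: project along z, AND mask (7/16) → |grid| = 28
step 2: project along x, AND mask (4/16) → |grid| = 8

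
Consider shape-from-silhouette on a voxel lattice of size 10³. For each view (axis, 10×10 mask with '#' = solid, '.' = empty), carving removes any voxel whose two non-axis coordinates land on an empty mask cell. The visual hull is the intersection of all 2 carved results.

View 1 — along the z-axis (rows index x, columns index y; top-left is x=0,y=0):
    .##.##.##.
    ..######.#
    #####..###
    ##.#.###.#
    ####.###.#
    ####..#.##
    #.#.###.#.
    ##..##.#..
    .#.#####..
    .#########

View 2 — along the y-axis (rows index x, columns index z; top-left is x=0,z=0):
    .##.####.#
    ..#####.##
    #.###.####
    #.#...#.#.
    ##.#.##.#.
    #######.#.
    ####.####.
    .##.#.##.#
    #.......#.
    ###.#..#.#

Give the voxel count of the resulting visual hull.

431 voxels

start: 10×10×10 = 1000 voxels
[1] z-view keeps 69 columns → grid now 690
[2] y-view keeps 62 columns → grid now 431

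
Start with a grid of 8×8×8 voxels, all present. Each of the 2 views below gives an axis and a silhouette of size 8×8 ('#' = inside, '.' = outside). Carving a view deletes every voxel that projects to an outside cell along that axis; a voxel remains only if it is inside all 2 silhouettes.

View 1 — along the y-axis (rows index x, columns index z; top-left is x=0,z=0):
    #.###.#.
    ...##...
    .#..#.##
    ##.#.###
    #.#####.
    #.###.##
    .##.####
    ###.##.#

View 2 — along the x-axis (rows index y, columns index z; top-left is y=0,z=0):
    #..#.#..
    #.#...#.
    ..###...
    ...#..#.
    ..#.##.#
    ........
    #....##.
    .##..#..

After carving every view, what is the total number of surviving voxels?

before carving: 512 voxels (8×8×8)
carve view 1 (along y, XZ-mask fill 41/64): 328 voxels remain
carve view 2 (along x, YZ-mask fill 21/64): 107 voxels remain

|visual hull| = 107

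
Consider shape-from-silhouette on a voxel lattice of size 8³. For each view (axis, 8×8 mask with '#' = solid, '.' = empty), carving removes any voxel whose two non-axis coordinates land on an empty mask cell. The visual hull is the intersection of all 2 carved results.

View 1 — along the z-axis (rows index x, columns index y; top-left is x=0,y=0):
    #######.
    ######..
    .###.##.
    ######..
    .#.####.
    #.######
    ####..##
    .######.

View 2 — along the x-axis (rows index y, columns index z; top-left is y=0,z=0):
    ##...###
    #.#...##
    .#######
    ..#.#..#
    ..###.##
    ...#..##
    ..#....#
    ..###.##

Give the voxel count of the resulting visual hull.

initial block: 8^3 = 512
  1. axis=2 (XY plane), |mask|=48  ⇒  voxels=384
  2. axis=0 (YZ plane), |mask|=34  ⇒  voxels=199

voxel count = 199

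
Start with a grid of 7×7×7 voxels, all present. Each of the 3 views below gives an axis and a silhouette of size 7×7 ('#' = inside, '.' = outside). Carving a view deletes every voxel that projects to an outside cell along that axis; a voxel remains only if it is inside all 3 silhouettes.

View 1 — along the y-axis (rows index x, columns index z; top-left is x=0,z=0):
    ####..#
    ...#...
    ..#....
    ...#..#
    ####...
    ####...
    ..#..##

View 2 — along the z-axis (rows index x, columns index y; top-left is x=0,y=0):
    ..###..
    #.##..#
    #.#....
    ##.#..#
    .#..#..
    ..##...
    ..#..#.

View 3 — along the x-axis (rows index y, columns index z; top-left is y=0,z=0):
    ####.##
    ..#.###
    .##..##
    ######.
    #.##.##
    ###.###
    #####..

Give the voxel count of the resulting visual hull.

|visual hull| = 37

initial block: 7^3 = 343
[1] y-view keeps 20 columns → grid now 140
[2] z-view keeps 19 columns → grid now 51
[3] x-view keeps 36 columns → grid now 37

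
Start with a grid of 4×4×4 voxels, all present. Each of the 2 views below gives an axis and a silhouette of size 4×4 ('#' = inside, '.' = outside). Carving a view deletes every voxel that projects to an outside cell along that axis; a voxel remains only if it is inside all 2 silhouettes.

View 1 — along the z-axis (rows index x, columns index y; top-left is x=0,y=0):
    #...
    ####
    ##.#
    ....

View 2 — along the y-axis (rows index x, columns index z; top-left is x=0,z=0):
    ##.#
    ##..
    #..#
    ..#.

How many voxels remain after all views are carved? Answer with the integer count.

voxel count = 17

before carving: 64 voxels (4×4×4)
[1] z-view keeps 8 columns → grid now 32
[2] y-view keeps 8 columns → grid now 17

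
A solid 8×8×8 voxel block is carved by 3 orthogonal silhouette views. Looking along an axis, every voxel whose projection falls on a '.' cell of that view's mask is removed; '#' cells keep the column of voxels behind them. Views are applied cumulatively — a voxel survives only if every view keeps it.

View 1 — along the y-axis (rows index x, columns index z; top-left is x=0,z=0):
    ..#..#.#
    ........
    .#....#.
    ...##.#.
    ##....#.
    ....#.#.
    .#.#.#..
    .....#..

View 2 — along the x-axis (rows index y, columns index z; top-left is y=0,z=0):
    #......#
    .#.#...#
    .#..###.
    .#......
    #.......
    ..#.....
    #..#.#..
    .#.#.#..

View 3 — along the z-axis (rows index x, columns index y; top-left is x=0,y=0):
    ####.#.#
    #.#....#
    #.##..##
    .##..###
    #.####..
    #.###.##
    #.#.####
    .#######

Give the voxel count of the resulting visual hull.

remaining voxels: 31

initial block: 8^3 = 512
carve view 1 (along y, XZ-mask fill 17/64): 136 voxels remain
carve view 2 (along x, YZ-mask fill 18/64): 39 voxels remain
carve view 3 (along z, XY-mask fill 43/64): 31 voxels remain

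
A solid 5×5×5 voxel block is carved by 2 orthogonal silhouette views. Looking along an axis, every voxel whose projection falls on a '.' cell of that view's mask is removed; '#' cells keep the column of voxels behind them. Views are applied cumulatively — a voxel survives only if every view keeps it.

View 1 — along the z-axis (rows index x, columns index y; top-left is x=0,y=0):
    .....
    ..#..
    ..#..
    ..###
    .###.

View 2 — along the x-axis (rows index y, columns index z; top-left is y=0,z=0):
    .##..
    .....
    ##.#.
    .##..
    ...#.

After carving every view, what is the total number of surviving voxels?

17 voxels

start: 5×5×5 = 125 voxels
step 1: project along z, AND mask (8/25) → |grid| = 40
step 2: project along x, AND mask (8/25) → |grid| = 17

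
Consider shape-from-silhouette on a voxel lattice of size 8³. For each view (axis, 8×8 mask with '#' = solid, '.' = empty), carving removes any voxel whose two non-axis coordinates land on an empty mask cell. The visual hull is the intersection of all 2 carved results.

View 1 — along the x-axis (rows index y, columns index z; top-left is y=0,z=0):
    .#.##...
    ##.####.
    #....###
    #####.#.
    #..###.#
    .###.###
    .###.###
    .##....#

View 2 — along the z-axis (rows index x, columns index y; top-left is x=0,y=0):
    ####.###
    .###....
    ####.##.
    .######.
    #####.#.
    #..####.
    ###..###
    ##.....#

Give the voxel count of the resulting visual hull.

|visual hull| = 210

before carving: 512 voxels (8×8×8)
after view 1 [x-axis, 39 of 64 cells solid] → remaining = 312
after view 2 [z-axis, 42 of 64 cells solid] → remaining = 210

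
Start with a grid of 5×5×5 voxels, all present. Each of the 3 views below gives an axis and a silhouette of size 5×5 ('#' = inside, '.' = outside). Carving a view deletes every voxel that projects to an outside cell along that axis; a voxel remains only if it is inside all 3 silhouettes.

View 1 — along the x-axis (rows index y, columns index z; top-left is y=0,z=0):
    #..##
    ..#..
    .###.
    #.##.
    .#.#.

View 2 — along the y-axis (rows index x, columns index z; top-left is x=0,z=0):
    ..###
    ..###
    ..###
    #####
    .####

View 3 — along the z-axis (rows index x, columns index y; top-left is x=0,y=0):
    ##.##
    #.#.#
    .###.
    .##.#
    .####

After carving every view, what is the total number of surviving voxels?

start: 5×5×5 = 125 voxels
step 1: project along x, AND mask (12/25) → |grid| = 60
step 2: project along y, AND mask (18/25) → |grid| = 46
step 3: project along z, AND mask (17/25) → |grid| = 30

30 voxels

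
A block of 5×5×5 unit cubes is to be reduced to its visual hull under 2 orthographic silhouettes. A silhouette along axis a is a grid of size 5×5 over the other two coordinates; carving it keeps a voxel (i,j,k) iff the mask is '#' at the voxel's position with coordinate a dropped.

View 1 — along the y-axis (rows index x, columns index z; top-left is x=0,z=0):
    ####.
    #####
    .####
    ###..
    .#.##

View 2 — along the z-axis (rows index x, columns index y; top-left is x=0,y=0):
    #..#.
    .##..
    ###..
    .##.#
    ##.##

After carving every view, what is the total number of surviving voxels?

before carving: 125 voxels (5×5×5)
[1] y-view keeps 19 columns → grid now 95
[2] z-view keeps 14 columns → grid now 51

voxel count = 51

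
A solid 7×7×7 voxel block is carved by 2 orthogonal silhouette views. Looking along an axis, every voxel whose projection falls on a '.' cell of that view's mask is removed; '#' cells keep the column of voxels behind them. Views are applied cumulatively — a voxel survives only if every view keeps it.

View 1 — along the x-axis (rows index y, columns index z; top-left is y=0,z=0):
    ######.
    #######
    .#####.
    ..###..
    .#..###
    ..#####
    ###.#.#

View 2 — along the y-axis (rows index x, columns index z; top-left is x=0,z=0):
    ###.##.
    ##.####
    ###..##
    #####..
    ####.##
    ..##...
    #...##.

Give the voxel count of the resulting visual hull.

before carving: 343 voxels (7×7×7)
[1] x-view keeps 35 columns → grid now 245
[2] y-view keeps 32 columns → grid now 158

voxel count = 158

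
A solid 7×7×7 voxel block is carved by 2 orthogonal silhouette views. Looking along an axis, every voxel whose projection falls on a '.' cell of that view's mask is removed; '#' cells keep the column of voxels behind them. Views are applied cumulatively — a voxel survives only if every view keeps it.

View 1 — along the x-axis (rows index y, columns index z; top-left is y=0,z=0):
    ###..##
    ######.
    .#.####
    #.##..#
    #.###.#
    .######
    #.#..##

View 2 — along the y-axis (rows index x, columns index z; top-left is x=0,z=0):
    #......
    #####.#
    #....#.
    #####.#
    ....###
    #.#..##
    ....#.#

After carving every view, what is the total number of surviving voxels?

initial block: 7^3 = 343
[1] x-view keeps 35 columns → grid now 245
[2] y-view keeps 24 columns → grid now 122

voxel count = 122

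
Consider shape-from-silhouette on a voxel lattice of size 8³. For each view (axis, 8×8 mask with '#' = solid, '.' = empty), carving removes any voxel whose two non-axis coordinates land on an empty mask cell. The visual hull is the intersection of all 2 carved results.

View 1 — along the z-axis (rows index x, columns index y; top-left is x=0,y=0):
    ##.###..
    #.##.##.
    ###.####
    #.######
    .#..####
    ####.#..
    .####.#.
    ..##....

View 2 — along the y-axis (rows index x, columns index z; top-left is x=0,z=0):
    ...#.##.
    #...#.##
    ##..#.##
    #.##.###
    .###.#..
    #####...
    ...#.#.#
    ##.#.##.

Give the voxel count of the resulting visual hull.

182 voxels

before carving: 512 voxels (8×8×8)
step 1: project along z, AND mask (41/64) → |grid| = 328
step 2: project along y, AND mask (35/64) → |grid| = 182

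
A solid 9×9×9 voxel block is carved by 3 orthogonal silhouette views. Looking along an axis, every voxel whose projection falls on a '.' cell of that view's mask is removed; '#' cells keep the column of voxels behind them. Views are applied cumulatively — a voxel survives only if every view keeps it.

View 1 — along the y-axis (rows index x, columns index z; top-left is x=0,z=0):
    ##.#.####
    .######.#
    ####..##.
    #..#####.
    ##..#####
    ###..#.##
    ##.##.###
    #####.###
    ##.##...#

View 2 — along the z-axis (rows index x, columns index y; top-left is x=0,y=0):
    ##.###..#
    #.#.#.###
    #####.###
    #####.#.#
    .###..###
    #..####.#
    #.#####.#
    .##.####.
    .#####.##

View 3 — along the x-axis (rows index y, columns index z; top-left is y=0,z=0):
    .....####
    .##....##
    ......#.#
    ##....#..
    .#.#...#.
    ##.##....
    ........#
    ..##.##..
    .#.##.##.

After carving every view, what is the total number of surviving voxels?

full grid |V| = 729
carve view 1 (along y, XZ-mask fill 59/81): 531 voxels remain
carve view 2 (along z, XY-mask fill 59/81): 384 voxels remain
carve view 3 (along x, YZ-mask fill 30/81): 148 voxels remain

voxel count = 148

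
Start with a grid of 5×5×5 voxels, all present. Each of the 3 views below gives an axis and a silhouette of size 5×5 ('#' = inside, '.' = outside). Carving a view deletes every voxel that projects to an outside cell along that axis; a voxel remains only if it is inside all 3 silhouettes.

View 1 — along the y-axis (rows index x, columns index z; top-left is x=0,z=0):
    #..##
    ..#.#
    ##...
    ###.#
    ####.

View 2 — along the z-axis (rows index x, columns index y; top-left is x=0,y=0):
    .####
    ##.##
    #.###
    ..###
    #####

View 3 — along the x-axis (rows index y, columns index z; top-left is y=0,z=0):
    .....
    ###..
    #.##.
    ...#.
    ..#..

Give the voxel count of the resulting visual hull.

initial block: 5^3 = 125
  1. axis=1 (XZ plane), |mask|=15  ⇒  voxels=75
  2. axis=2 (XY plane), |mask|=20  ⇒  voxels=60
  3. axis=0 (YZ plane), |mask|=8  ⇒  voxels=18

18 voxels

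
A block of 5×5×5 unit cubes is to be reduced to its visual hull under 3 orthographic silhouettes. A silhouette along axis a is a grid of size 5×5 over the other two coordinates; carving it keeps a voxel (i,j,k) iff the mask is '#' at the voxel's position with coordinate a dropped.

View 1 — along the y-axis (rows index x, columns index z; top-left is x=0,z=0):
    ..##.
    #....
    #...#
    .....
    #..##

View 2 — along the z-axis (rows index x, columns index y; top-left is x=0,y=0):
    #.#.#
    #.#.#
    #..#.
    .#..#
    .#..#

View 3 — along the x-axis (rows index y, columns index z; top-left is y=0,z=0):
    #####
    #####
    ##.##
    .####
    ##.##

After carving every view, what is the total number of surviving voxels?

initial block: 5^3 = 125
carve view 1 (along y, XZ-mask fill 8/25): 40 voxels remain
carve view 2 (along z, XY-mask fill 12/25): 19 voxels remain
carve view 3 (along x, YZ-mask fill 22/25): 16 voxels remain

voxel count = 16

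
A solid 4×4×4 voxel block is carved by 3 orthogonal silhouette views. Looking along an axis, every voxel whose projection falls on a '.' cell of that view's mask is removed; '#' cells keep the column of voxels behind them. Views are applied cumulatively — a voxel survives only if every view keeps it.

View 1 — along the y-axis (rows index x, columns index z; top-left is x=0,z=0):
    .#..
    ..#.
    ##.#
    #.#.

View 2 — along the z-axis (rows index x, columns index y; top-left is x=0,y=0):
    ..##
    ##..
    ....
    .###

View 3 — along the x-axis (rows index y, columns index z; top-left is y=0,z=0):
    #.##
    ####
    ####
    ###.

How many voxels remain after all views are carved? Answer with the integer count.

|visual hull| = 10

full grid |V| = 64
step 1: project along y, AND mask (7/16) → |grid| = 28
step 2: project along z, AND mask (7/16) → |grid| = 10
step 3: project along x, AND mask (14/16) → |grid| = 10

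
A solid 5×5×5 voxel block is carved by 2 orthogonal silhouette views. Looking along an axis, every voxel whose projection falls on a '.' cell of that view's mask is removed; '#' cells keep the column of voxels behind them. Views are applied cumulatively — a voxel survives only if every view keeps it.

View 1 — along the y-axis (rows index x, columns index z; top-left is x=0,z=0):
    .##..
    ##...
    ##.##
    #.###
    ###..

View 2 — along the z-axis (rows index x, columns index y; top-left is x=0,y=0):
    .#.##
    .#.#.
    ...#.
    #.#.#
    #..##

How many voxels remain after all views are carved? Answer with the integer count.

remaining voxels: 35

full grid |V| = 125
step 1: project along y, AND mask (15/25) → |grid| = 75
step 2: project along z, AND mask (12/25) → |grid| = 35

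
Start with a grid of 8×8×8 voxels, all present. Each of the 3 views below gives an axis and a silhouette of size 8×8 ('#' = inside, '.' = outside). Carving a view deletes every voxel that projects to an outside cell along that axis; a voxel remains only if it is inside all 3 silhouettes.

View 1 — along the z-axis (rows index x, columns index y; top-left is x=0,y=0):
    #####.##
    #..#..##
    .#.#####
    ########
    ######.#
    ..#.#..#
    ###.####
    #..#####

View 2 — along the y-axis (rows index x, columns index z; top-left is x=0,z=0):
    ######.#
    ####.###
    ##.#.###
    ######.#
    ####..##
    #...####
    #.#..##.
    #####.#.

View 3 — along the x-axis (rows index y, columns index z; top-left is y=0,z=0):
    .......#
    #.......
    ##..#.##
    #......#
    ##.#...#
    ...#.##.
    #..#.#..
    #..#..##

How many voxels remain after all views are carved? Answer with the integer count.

|visual hull| = 113

full grid |V| = 512
V1 z: intersect with XY mask (48 set) -- 384 left
V2 y: intersect with XZ mask (48 set) -- 290 left
V3 x: intersect with YZ mask (23 set) -- 113 left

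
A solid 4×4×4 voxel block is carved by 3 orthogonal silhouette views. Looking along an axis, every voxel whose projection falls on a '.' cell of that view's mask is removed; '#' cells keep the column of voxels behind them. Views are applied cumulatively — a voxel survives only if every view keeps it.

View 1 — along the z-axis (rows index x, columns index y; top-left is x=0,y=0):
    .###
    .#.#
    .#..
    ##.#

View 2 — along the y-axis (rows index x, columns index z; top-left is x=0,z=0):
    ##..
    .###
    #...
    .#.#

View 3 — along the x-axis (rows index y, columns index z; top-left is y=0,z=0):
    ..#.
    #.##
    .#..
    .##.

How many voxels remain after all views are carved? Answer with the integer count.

start: 4×4×4 = 64 voxels
  1. axis=2 (XY plane), |mask|=9  ⇒  voxels=36
  2. axis=1 (XZ plane), |mask|=8  ⇒  voxels=19
  3. axis=0 (YZ plane), |mask|=7  ⇒  voxels=10

10 voxels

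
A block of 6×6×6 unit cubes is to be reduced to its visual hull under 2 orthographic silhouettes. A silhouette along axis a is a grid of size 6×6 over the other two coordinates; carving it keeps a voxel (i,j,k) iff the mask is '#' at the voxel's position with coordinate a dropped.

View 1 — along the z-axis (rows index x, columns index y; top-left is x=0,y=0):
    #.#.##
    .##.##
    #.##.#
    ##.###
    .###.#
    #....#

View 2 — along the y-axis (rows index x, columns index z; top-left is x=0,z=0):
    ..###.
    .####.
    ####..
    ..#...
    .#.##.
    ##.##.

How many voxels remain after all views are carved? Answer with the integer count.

remaining voxels: 69

full grid |V| = 216
after view 1 [z-axis, 23 of 36 cells solid] → remaining = 138
after view 2 [y-axis, 19 of 36 cells solid] → remaining = 69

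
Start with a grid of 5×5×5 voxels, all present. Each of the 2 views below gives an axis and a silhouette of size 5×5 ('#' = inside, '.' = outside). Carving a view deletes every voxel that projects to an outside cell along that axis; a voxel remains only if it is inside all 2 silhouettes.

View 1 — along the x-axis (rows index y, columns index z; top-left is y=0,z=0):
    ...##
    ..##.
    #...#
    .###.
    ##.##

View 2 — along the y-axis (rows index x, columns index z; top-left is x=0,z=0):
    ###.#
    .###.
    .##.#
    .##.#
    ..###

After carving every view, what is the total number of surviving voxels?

initial block: 5^3 = 125
after view 1 [x-axis, 13 of 25 cells solid] → remaining = 65
after view 2 [y-axis, 16 of 25 cells solid] → remaining = 40

remaining voxels: 40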